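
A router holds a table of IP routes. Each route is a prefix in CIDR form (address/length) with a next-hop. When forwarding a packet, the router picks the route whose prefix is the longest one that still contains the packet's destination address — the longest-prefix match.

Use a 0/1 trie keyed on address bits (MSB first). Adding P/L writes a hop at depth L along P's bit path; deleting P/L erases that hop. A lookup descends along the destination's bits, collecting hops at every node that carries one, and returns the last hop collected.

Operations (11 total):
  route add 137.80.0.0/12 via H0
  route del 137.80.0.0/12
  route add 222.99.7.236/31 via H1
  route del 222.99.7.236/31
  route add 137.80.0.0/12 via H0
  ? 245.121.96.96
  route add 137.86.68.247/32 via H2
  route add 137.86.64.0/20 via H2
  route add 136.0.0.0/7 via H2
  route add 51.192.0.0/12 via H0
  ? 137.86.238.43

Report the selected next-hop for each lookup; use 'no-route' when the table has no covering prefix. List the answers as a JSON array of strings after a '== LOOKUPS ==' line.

Process each operation:
  + 137.80.0.0/12 (H0) depth=12
  del 137.80.0.0/12 (clear depth 12)
  + 222.99.7.236/31 (H1) depth=31
  del 222.99.7.236/31 (clear depth 31)
  + 137.80.0.0/12 (H0) depth=12
  ? 245.121.96.96  path d0:-→d1:-→d2:-  best=no-route
  + 137.86.68.247/32 (H2) depth=32
  + 137.86.64.0/20 (H2) depth=20
  + 136.0.0.0/7 (H2) depth=7
  + 51.192.0.0/12 (H0) depth=12
  ? 137.86.238.43  path d0:-→d1:-→d2:-→d3:-→d4:-→d5:-→d6:-→d7:H2→d8:-→d9:-→d10:-→d11:-→d12:H0→d13:-→d14:-→d15:-→d16:-  best=H0

== LOOKUPS ==
["no-route","H0"]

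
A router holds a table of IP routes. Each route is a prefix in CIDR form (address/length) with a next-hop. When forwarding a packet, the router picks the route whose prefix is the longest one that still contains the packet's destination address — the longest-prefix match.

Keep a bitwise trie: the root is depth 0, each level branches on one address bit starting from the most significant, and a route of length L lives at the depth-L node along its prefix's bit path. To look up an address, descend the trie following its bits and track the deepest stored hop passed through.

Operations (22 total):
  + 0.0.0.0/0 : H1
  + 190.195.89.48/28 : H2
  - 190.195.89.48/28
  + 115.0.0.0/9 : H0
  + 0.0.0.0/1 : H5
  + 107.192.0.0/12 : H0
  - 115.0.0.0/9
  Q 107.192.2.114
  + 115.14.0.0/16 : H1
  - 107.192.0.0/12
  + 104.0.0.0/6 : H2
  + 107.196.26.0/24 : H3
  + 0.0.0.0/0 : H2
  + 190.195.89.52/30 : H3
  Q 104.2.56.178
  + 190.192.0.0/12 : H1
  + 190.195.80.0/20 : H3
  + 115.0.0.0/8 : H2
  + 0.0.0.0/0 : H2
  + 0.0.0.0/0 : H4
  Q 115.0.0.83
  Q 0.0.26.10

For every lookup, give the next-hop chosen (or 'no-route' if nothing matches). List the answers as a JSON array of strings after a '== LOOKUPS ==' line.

Apply in order:
  + 0.0.0.0/0 (H1) depth=0
  + 190.195.89.48/28 (H2) depth=28
  - 190.195.89.48/28 clear@28
  + 115.0.0.0/9 (H0) depth=9
  + 0.0.0.0/1 (H5) depth=1
  + 107.192.0.0/12 (H0) depth=12
  - 115.0.0.0/9 clear@9
  Q 107.192.2.114: descend 011010111100 ; hops seen [H1,H5,H0] ; pick H0
  + 115.14.0.0/16 (H1) depth=16
  - 107.192.0.0/12 clear@12
  + 104.0.0.0/6 (H2) depth=6
  + 107.196.26.0/24 (H3) depth=24
  + 0.0.0.0/0 (H2) depth=0
  + 190.195.89.52/30 (H3) depth=30
  Q 104.2.56.178: descend 011010 ; hops seen [H2,H5,H2] ; pick H2
  + 190.192.0.0/12 (H1) depth=12
  + 190.195.80.0/20 (H3) depth=20
  + 115.0.0.0/8 (H2) depth=8
  + 0.0.0.0/0 (H2) depth=0
  + 0.0.0.0/0 (H4) depth=0
  Q 115.0.0.83: descend 011100110000 ; hops seen [H4,H5,H2] ; pick H2
  Q 0.0.26.10: descend 0 ; hops seen [H4,H5] ; pick H5

== LOOKUPS ==
["H0","H2","H2","H5"]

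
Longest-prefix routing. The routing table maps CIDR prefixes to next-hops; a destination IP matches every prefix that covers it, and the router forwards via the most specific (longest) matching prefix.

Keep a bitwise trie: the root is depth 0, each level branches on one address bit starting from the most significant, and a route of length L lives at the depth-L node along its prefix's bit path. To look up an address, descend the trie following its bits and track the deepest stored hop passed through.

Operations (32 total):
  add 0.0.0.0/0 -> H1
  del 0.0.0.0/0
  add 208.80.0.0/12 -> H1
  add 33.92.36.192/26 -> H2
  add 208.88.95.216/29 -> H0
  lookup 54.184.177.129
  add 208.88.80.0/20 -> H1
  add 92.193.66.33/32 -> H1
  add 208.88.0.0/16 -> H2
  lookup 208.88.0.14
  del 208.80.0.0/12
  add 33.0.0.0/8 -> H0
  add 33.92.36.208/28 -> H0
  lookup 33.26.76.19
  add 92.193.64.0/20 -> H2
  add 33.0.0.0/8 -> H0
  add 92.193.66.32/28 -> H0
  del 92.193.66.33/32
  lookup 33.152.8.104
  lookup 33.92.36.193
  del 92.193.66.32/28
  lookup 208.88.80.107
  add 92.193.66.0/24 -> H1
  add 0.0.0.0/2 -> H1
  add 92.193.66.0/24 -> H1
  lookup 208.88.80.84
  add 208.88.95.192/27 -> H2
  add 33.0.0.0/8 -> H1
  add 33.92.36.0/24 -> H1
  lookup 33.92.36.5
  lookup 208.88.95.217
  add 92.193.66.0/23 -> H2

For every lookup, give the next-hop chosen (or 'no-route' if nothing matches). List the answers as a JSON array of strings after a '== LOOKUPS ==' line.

Apply in order:
  add 0.0.0.0/0 -> H1 at depth 0
  del 0.0.0.0/0 (clear depth 0)
  add 208.80.0.0/12 -> H1 at depth 12
  add 33.92.36.192/26 -> H2 at depth 26
  add 208.88.95.216/29 -> H0 at depth 29
  Q 54.184.177.129: descend 001 ; hops seen [∅] ; pick no-route
  add 208.88.80.0/20 -> H1 at depth 20
  add 92.193.66.33/32 -> H1 at depth 32
  add 208.88.0.0/16 -> H2 at depth 16
  Q 208.88.0.14: descend 11010000010110000 ; hops seen [H1,H2] ; pick H2
  del 208.80.0.0/12 (clear depth 12)
  add 33.0.0.0/8 -> H0 at depth 8
  add 33.92.36.208/28 -> H0 at depth 28
  Q 33.26.76.19: descend 001000010 ; hops seen [H0] ; pick H0
  add 92.193.64.0/20 -> H2 at depth 20
  add 33.0.0.0/8 -> H0 at depth 8
  add 92.193.66.32/28 -> H0 at depth 28
  del 92.193.66.33/32 (clear depth 32)
  Q 33.152.8.104: descend 00100001 ; hops seen [H0] ; pick H0
  Q 33.92.36.193: descend 001000010101110000100100110 ; hops seen [H0,H2] ; pick H2
  del 92.193.66.32/28 (clear depth 28)
  Q 208.88.80.107: descend 11010000010110000101 ; hops seen [H2,H1] ; pick H1
  add 92.193.66.0/24 -> H1 at depth 24
  add 0.0.0.0/2 -> H1 at depth 2
  add 92.193.66.0/24 -> H1 at depth 24
  Q 208.88.80.84: descend 11010000010110000101 ; hops seen [H2,H1] ; pick H1
  add 208.88.95.192/27 -> H2 at depth 27
  add 33.0.0.0/8 -> H1 at depth 8
  add 33.92.36.0/24 -> H1 at depth 24
  Q 33.92.36.5: descend 001000010101110000100100 ; hops seen [H1,H1,H1] ; pick H1
  Q 208.88.95.217: descend 11010000010110000101111111011 ; hops seen [H2,H1,H2,H0] ; pick H0
  add 92.193.66.0/23 -> H2 at depth 23

== LOOKUPS ==
["no-route","H2","H0","H0","H2","H1","H1","H1","H0"]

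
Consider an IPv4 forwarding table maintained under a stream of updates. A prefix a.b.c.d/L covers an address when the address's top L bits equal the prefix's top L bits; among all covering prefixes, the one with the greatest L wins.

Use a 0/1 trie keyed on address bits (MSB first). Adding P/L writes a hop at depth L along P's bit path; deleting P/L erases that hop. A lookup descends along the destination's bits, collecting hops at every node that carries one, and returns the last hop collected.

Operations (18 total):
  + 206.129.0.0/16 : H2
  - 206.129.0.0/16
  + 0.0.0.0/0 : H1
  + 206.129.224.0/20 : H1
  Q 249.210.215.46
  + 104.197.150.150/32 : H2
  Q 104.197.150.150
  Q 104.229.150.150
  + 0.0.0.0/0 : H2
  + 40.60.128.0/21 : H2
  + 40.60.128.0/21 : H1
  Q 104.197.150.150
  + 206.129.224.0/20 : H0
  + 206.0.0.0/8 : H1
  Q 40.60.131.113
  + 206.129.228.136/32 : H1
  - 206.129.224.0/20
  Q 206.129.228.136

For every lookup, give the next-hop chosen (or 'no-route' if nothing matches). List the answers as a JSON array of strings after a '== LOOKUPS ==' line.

Trace:
  add 206.129.0.0/16 -> H2 at depth 16
  del 206.129.0.0/16 (clear depth 16)
  add 0.0.0.0/0 -> H1 at depth 0
  add 206.129.224.0/20 -> H1 at depth 20
  lookup 249.210.215.46: bits 11 walk d0:H1→d1:-→d2:- -> H1
  add 104.197.150.150/32 -> H2 at depth 32
  lookup 104.197.150.150: bits 01101000110001011001011010010110 walk d0:H1→d1:-→d2:-→d3:-→d4:-→d5:-→d6:-→d7:-→d8:-→d9:-→d10:-→d11:-→d12:-→d13:-→d14:-→d15:-→d16:-→d17:-→d18:-→d19:-→d20:-→d21:-→d22:-→d23:-→d24:-→d25:-→d26:-→d27:-→d28:-→d29:-→d30:-→d31:-→d32:H2 -> H2
  lookup 104.229.150.150: bits 0110100011 walk d0:H1→d1:-→d2:-→d3:-→d4:-→d5:-→d6:-→d7:-→d8:-→d9:-→d10:- -> H1
  add 0.0.0.0/0 -> H2 at depth 0
  add 40.60.128.0/21 -> H2 at depth 21
  add 40.60.128.0/21 -> H1 at depth 21
  lookup 104.197.150.150: bits 01101000110001011001011010010110 walk d0:H2→d1:-→d2:-→d3:-→d4:-→d5:-→d6:-→d7:-→d8:-→d9:-→d10:-→d11:-→d12:-→d13:-→d14:-→d15:-→d16:-→d17:-→d18:-→d19:-→d20:-→d21:-→d22:-→d23:-→d24:-→d25:-→d26:-→d27:-→d28:-→d29:-→d30:-→d31:-→d32:H2 -> H2
  add 206.129.224.0/20 -> H0 at depth 20
  add 206.0.0.0/8 -> H1 at depth 8
  lookup 40.60.131.113: bits 001010000011110010000 walk d0:H2→d1:-→d2:-→d3:-→d4:-→d5:-→d6:-→d7:-→d8:-→d9:-→d10:-→d11:-→d12:-→d13:-→d14:-→d15:-→d16:-→d17:-→d18:-→d19:-→d20:-→d21:H1 -> H1
  add 206.129.228.136/32 -> H1 at depth 32
  del 206.129.224.0/20 (clear depth 20)
  lookup 206.129.228.136: bits 11001110100000011110010010001000 walk d0:H2→d1:-→d2:-→d3:-→d4:-→d5:-→d6:-→d7:-→d8:H1→d9:-→d10:-→d11:-→d12:-→d13:-→d14:-→d15:-→d16:-→d17:-→d18:-→d19:-→d20:-→d21:-→d22:-→d23:-→d24:-→d25:-→d26:-→d27:-→d28:-→d29:-→d30:-→d31:-→d32:H1 -> H1

== LOOKUPS ==
["H1","H2","H1","H2","H1","H1"]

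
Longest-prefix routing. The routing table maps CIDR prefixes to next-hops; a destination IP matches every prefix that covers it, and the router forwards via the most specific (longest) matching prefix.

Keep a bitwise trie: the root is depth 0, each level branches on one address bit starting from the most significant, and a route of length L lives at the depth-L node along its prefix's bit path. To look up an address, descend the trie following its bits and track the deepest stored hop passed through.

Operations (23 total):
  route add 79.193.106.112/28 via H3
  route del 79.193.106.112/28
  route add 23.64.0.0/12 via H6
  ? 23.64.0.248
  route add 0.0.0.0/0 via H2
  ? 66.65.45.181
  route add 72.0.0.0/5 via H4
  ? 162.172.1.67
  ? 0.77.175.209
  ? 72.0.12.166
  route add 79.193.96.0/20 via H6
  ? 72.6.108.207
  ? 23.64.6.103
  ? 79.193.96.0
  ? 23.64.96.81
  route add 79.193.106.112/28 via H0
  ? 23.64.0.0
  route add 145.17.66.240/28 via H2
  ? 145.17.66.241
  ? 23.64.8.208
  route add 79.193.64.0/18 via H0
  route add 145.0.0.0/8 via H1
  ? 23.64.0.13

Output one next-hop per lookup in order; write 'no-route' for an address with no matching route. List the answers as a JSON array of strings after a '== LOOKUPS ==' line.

Process each operation:
  add 79.193.106.112/28 -> H3 at depth 28
  del 79.193.106.112/28 (clear depth 28)
  add 23.64.0.0/12 -> H6 at depth 12
  Q 23.64.0.248: descend 000101110100 ; hops seen [H6] ; pick H6
  add 0.0.0.0/0 -> H2 at depth 0
  Q 66.65.45.181: descend 0100 ; hops seen [H2] ; pick H2
  add 72.0.0.0/5 -> H4 at depth 5
  Q 162.172.1.67: descend ε ; hops seen [H2] ; pick H2
  Q 0.77.175.209: descend 000 ; hops seen [H2] ; pick H2
  Q 72.0.12.166: descend 01001 ; hops seen [H2,H4] ; pick H4
  add 79.193.96.0/20 -> H6 at depth 20
  Q 72.6.108.207: descend 01001 ; hops seen [H2,H4] ; pick H4
  Q 23.64.6.103: descend 000101110100 ; hops seen [H2,H6] ; pick H6
  Q 79.193.96.0: descend 01001111110000010110 ; hops seen [H2,H4,H6] ; pick H6
  Q 23.64.96.81: descend 000101110100 ; hops seen [H2,H6] ; pick H6
  add 79.193.106.112/28 -> H0 at depth 28
  Q 23.64.0.0: descend 000101110100 ; hops seen [H2,H6] ; pick H6
  add 145.17.66.240/28 -> H2 at depth 28
  Q 145.17.66.241: descend 1001000100010001010000101111 ; hops seen [H2,H2] ; pick H2
  Q 23.64.8.208: descend 000101110100 ; hops seen [H2,H6] ; pick H6
  add 79.193.64.0/18 -> H0 at depth 18
  add 145.0.0.0/8 -> H1 at depth 8
  Q 23.64.0.13: descend 000101110100 ; hops seen [H2,H6] ; pick H6

== LOOKUPS ==
["H6","H2","H2","H2","H4","H4","H6","H6","H6","H6","H2","H6","H6"]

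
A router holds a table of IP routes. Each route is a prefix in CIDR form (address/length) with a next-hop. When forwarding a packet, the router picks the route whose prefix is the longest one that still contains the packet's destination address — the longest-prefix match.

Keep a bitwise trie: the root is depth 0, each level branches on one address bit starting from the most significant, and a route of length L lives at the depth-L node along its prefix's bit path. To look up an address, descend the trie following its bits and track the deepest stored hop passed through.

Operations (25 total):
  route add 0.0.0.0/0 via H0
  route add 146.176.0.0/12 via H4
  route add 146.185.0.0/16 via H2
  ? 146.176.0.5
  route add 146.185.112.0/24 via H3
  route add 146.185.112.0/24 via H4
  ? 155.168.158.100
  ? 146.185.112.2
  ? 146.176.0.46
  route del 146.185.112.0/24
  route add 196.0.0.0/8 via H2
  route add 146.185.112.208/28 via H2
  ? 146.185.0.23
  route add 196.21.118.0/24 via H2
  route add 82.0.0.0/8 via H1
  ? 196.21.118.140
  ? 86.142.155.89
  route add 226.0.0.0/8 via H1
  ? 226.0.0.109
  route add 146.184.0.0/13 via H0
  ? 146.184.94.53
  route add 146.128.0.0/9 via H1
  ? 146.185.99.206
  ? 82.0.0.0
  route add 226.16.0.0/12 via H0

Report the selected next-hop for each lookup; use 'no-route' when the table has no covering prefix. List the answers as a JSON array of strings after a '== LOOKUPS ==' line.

Process each operation:
  add 0.0.0.0/0 -> H0 at depth 0
  add 146.176.0.0/12 -> H4 at depth 12
  add 146.185.0.0/16 -> H2 at depth 16
  lookup 146.176.0.5: bits 100100101011 walk d0:H0→d1:-→d2:-→d3:-→d4:-→d5:-→d6:-→d7:-→d8:-→d9:-→d10:-→d11:-→d12:H4 -> H4
  add 146.185.112.0/24 -> H3 at depth 24
  add 146.185.112.0/24 -> H4 at depth 24
  lookup 155.168.158.100: bits 1001 walk d0:H0→d1:-→d2:-→d3:-→d4:- -> H0
  lookup 146.185.112.2: bits 100100101011100101110000 walk d0:H0→d1:-→d2:-→d3:-→d4:-→d5:-→d6:-→d7:-→d8:-→d9:-→d10:-→d11:-→d12:H4→d13:-→d14:-→d15:-→d16:H2→d17:-→d18:-→d19:-→d20:-→d21:-→d22:-→d23:-→d24:H4 -> H4
  lookup 146.176.0.46: bits 100100101011 walk d0:H0→d1:-→d2:-→d3:-→d4:-→d5:-→d6:-→d7:-→d8:-→d9:-→d10:-→d11:-→d12:H4 -> H4
  - 146.185.112.0/24 clear@24
  add 196.0.0.0/8 -> H2 at depth 8
  add 146.185.112.208/28 -> H2 at depth 28
  lookup 146.185.0.23: bits 10010010101110010 walk d0:H0→d1:-→d2:-→d3:-→d4:-→d5:-→d6:-→d7:-→d8:-→d9:-→d10:-→d11:-→d12:H4→d13:-→d14:-→d15:-→d16:H2→d17:- -> H2
  add 196.21.118.0/24 -> H2 at depth 24
  add 82.0.0.0/8 -> H1 at depth 8
  lookup 196.21.118.140: bits 110001000001010101110110 walk d0:H0→d1:-→d2:-→d3:-→d4:-→d5:-→d6:-→d7:-→d8:H2→d9:-→d10:-→d11:-→d12:-→d13:-→d14:-→d15:-→d16:-→d17:-→d18:-→d19:-→d20:-→d21:-→d22:-→d23:-→d24:H2 -> H2
  lookup 86.142.155.89: bits 01010 walk d0:H0→d1:-→d2:-→d3:-→d4:-→d5:- -> H0
  add 226.0.0.0/8 -> H1 at depth 8
  lookup 226.0.0.109: bits 11100010 walk d0:H0→d1:-→d2:-→d3:-→d4:-→d5:-→d6:-→d7:-→d8:H1 -> H1
  add 146.184.0.0/13 -> H0 at depth 13
  lookup 146.184.94.53: bits 100100101011100 walk d0:H0→d1:-→d2:-→d3:-→d4:-→d5:-→d6:-→d7:-→d8:-→d9:-→d10:-→d11:-→d12:H4→d13:H0→d14:-→d15:- -> H0
  add 146.128.0.0/9 -> H1 at depth 9
  lookup 146.185.99.206: bits 1001001010111001011 walk d0:H0→d1:-→d2:-→d3:-→d4:-→d5:-→d6:-→d7:-→d8:-→d9:H1→d10:-→d11:-→d12:H4→d13:H0→d14:-→d15:-→d16:H2→d17:-→d18:-→d19:- -> H2
  lookup 82.0.0.0: bits 01010010 walk d0:H0→d1:-→d2:-→d3:-→d4:-→d5:-→d6:-→d7:-→d8:H1 -> H1
  add 226.16.0.0/12 -> H0 at depth 12

== LOOKUPS ==
["H4","H0","H4","H4","H2","H2","H0","H1","H0","H2","H1"]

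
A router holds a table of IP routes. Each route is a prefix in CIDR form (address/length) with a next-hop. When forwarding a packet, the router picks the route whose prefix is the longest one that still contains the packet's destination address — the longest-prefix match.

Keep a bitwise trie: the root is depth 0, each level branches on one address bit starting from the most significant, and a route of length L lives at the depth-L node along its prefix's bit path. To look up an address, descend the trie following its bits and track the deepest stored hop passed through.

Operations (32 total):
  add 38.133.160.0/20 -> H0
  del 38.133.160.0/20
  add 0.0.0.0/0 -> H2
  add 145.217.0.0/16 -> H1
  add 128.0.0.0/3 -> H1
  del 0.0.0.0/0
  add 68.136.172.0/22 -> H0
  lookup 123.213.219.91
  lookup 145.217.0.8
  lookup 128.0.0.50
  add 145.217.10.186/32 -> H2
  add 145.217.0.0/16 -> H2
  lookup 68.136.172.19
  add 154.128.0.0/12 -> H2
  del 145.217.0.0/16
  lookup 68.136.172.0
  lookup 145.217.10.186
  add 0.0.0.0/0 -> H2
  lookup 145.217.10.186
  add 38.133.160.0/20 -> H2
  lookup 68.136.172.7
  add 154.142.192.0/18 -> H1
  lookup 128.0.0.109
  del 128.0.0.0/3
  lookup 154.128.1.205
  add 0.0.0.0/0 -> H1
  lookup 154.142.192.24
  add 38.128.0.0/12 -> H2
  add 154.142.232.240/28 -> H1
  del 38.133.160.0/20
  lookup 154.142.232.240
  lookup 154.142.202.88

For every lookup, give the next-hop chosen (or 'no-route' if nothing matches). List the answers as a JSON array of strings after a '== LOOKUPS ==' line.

Process each operation:
  add 38.133.160.0/20 -> H0 at depth 20
  - 38.133.160.0/20 clear@20
  add 0.0.0.0/0 -> H2 at depth 0
  add 145.217.0.0/16 -> H1 at depth 16
  add 128.0.0.0/3 -> H1 at depth 3
  - 0.0.0.0/0 clear@0
  add 68.136.172.0/22 -> H0 at depth 22
  Q 123.213.219.91: descend 01 ; hops seen [∅] ; pick no-route
  Q 145.217.0.8: descend 1001000111011001 ; hops seen [H1,H1] ; pick H1
  Q 128.0.0.50: descend 100 ; hops seen [H1] ; pick H1
  add 145.217.10.186/32 -> H2 at depth 32
  add 145.217.0.0/16 -> H2 at depth 16
  Q 68.136.172.19: descend 0100010010001000101011 ; hops seen [H0] ; pick H0
  add 154.128.0.0/12 -> H2 at depth 12
  - 145.217.0.0/16 clear@16
  Q 68.136.172.0: descend 0100010010001000101011 ; hops seen [H0] ; pick H0
  Q 145.217.10.186: descend 10010001110110010000101010111010 ; hops seen [H1,H2] ; pick H2
  add 0.0.0.0/0 -> H2 at depth 0
  Q 145.217.10.186: descend 10010001110110010000101010111010 ; hops seen [H2,H1,H2] ; pick H2
  add 38.133.160.0/20 -> H2 at depth 20
  Q 68.136.172.7: descend 0100010010001000101011 ; hops seen [H2,H0] ; pick H0
  add 154.142.192.0/18 -> H1 at depth 18
  Q 128.0.0.109: descend 100 ; hops seen [H2,H1] ; pick H1
  - 128.0.0.0/3 clear@3
  Q 154.128.1.205: descend 100110101000 ; hops seen [H2,H2] ; pick H2
  add 0.0.0.0/0 -> H1 at depth 0
  Q 154.142.192.24: descend 100110101000111011 ; hops seen [H1,H2,H1] ; pick H1
  add 38.128.0.0/12 -> H2 at depth 12
  add 154.142.232.240/28 -> H1 at depth 28
  - 38.133.160.0/20 clear@20
  Q 154.142.232.240: descend 1001101010001110111010001111 ; hops seen [H1,H2,H1,H1] ; pick H1
  Q 154.142.202.88: descend 100110101000111011 ; hops seen [H1,H2,H1] ; pick H1

== LOOKUPS ==
["no-route","H1","H1","H0","H0","H2","H2","H0","H1","H2","H1","H1","H1"]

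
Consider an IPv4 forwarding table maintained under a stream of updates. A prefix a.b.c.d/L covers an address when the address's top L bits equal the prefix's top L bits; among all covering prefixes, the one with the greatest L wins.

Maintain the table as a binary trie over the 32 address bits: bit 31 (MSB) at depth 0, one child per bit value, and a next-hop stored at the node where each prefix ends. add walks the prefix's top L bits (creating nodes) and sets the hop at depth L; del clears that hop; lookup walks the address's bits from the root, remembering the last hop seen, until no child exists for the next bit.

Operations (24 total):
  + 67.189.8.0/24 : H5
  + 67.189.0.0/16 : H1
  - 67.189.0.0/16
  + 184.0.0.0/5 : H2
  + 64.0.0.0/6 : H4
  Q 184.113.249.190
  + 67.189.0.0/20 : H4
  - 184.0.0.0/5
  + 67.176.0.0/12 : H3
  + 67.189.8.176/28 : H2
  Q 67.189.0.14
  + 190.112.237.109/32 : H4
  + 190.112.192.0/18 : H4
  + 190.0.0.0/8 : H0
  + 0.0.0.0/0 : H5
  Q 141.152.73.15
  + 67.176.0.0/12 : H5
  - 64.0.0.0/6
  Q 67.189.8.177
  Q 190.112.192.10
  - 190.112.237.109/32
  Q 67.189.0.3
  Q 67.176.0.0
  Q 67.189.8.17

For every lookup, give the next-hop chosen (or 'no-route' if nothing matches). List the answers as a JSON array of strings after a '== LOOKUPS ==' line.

Process each operation:
  add 67.189.8.0/24 -> H5 at depth 24
  add 67.189.0.0/16 -> H1 at depth 16
  del 67.189.0.0/16 (clear depth 16)
  add 184.0.0.0/5 -> H2 at depth 5
  add 64.0.0.0/6 -> H4 at depth 6
  lookup 184.113.249.190: bits 10111 walk d0:-→d1:-→d2:-→d3:-→d4:-→d5:H2 -> H2
  add 67.189.0.0/20 -> H4 at depth 20
  del 184.0.0.0/5 (clear depth 5)
  add 67.176.0.0/12 -> H3 at depth 12
  add 67.189.8.176/28 -> H2 at depth 28
  lookup 67.189.0.14: bits 01000011101111010000 walk d0:-→d1:-→d2:-→d3:-→d4:-→d5:-→d6:H4→d7:-→d8:-→d9:-→d10:-→d11:-→d12:H3→d13:-→d14:-→d15:-→d16:-→d17:-→d18:-→d19:-→d20:H4 -> H4
  add 190.112.237.109/32 -> H4 at depth 32
  add 190.112.192.0/18 -> H4 at depth 18
  add 190.0.0.0/8 -> H0 at depth 8
  add 0.0.0.0/0 -> H5 at depth 0
  lookup 141.152.73.15: bits 10 walk d0:H5→d1:-→d2:- -> H5
  add 67.176.0.0/12 -> H5 at depth 12
  del 64.0.0.0/6 (clear depth 6)
  lookup 67.189.8.177: bits 0100001110111101000010001011 walk d0:H5→d1:-→d2:-→d3:-→d4:-→d5:-→d6:-→d7:-→d8:-→d9:-→d10:-→d11:-→d12:H5→d13:-→d14:-→d15:-→d16:-→d17:-→d18:-→d19:-→d20:H4→d21:-→d22:-→d23:-→d24:H5→d25:-→d26:-→d27:-→d28:H2 -> H2
  lookup 190.112.192.10: bits 101111100111000011 walk d0:H5→d1:-→d2:-→d3:-→d4:-→d5:-→d6:-→d7:-→d8:H0→d9:-→d10:-→d11:-→d12:-→d13:-→d14:-→d15:-→d16:-→d17:-→d18:H4 -> H4
  del 190.112.237.109/32 (clear depth 32)
  lookup 67.189.0.3: bits 01000011101111010000 walk d0:H5→d1:-→d2:-→d3:-→d4:-→d5:-→d6:-→d7:-→d8:-→d9:-→d10:-→d11:-→d12:H5→d13:-→d14:-→d15:-→d16:-→d17:-→d18:-→d19:-→d20:H4 -> H4
  lookup 67.176.0.0: bits 010000111011 walk d0:H5→d1:-→d2:-→d3:-→d4:-→d5:-→d6:-→d7:-→d8:-→d9:-→d10:-→d11:-→d12:H5 -> H5
  lookup 67.189.8.17: bits 010000111011110100001000 walk d0:H5→d1:-→d2:-→d3:-→d4:-→d5:-→d6:-→d7:-→d8:-→d9:-→d10:-→d11:-→d12:H5→d13:-→d14:-→d15:-→d16:-→d17:-→d18:-→d19:-→d20:H4→d21:-→d22:-→d23:-→d24:H5 -> H5

== LOOKUPS ==
["H2","H4","H5","H2","H4","H4","H5","H5"]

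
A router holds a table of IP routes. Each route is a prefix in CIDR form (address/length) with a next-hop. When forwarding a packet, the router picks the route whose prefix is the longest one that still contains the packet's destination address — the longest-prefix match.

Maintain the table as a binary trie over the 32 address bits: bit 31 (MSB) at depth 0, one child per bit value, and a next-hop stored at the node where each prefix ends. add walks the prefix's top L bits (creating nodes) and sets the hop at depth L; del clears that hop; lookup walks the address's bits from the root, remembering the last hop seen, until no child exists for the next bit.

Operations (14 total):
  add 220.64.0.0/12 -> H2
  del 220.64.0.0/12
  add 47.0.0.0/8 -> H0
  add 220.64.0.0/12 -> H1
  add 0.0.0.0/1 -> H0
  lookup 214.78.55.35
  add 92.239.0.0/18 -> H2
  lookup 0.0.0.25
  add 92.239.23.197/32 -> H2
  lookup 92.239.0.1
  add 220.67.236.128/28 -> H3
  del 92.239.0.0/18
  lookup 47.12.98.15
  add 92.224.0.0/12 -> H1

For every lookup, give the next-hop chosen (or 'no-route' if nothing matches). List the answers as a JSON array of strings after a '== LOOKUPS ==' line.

Apply in order:
  add 220.64.0.0/12 -> H2 at depth 12
  - 220.64.0.0/12 clear@12
  add 47.0.0.0/8 -> H0 at depth 8
  add 220.64.0.0/12 -> H1 at depth 12
  add 0.0.0.0/1 -> H0 at depth 1
  ? 214.78.55.35  path d0:-→d1:-→d2:-→d3:-→d4:-  best=no-route
  add 92.239.0.0/18 -> H2 at depth 18
  ? 0.0.0.25  path d0:-→d1:H0→d2:-  best=H0
  add 92.239.23.197/32 -> H2 at depth 32
  ? 92.239.0.1  path d0:-→d1:H0→d2:-→d3:-→d4:-→d5:-→d6:-→d7:-→d8:-→d9:-→d10:-→d11:-→d12:-→d13:-→d14:-→d15:-→d16:-→d17:-→d18:H2→d19:-  best=H2
  add 220.67.236.128/28 -> H3 at depth 28
  - 92.239.0.0/18 clear@18
  ? 47.12.98.15  path d0:-→d1:H0→d2:-→d3:-→d4:-→d5:-→d6:-→d7:-→d8:H0  best=H0
  add 92.224.0.0/12 -> H1 at depth 12

== LOOKUPS ==
["no-route","H0","H2","H0"]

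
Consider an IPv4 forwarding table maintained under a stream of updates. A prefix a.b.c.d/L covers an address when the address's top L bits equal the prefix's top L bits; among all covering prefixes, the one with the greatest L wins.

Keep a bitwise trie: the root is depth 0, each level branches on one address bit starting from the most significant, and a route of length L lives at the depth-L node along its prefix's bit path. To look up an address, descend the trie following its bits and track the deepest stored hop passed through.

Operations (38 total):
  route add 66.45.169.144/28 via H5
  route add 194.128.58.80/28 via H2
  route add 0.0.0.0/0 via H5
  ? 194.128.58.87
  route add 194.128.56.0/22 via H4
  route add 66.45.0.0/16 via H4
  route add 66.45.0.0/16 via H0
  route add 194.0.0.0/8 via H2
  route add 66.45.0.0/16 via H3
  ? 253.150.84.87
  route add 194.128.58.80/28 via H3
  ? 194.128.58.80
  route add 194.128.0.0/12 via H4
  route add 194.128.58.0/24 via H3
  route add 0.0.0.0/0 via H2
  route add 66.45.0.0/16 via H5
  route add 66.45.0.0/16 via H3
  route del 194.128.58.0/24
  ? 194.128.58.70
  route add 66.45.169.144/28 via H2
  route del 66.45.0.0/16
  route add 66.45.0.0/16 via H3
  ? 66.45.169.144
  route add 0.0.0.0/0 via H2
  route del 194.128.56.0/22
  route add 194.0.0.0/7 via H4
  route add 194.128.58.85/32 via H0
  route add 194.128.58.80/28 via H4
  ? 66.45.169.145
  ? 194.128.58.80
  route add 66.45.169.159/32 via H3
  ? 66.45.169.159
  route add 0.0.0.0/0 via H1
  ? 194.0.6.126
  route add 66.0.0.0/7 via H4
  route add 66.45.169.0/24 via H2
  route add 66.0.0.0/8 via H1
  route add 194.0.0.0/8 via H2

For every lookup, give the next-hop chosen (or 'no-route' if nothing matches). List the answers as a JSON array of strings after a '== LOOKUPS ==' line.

Apply in order:
  add 66.45.169.144/28 -> H5 at depth 28
  add 194.128.58.80/28 -> H2 at depth 28
  add 0.0.0.0/0 -> H5 at depth 0
  Q 194.128.58.87: descend 1100001010000000001110100101 ; hops seen [H5,H2] ; pick H2
  add 194.128.56.0/22 -> H4 at depth 22
  add 66.45.0.0/16 -> H4 at depth 16
  add 66.45.0.0/16 -> H0 at depth 16
  add 194.0.0.0/8 -> H2 at depth 8
  add 66.45.0.0/16 -> H3 at depth 16
  Q 253.150.84.87: descend 11 ; hops seen [H5] ; pick H5
  add 194.128.58.80/28 -> H3 at depth 28
  Q 194.128.58.80: descend 1100001010000000001110100101 ; hops seen [H5,H2,H4,H3] ; pick H3
  add 194.128.0.0/12 -> H4 at depth 12
  add 194.128.58.0/24 -> H3 at depth 24
  add 0.0.0.0/0 -> H2 at depth 0
  add 66.45.0.0/16 -> H5 at depth 16
  add 66.45.0.0/16 -> H3 at depth 16
  - 194.128.58.0/24 clear@24
  Q 194.128.58.70: descend 110000101000000000111010010 ; hops seen [H2,H2,H4,H4] ; pick H4
  add 66.45.169.144/28 -> H2 at depth 28
  - 66.45.0.0/16 clear@16
  add 66.45.0.0/16 -> H3 at depth 16
  Q 66.45.169.144: descend 0100001000101101101010011001 ; hops seen [H2,H3,H2] ; pick H2
  add 0.0.0.0/0 -> H2 at depth 0
  - 194.128.56.0/22 clear@22
  add 194.0.0.0/7 -> H4 at depth 7
  add 194.128.58.85/32 -> H0 at depth 32
  add 194.128.58.80/28 -> H4 at depth 28
  Q 66.45.169.145: descend 0100001000101101101010011001 ; hops seen [H2,H3,H2] ; pick H2
  Q 194.128.58.80: descend 11000010100000000011101001010 ; hops seen [H2,H4,H2,H4,H4] ; pick H4
  add 66.45.169.159/32 -> H3 at depth 32
  Q 66.45.169.159: descend 01000010001011011010100110011111 ; hops seen [H2,H3,H2,H3] ; pick H3
  add 0.0.0.0/0 -> H1 at depth 0
  Q 194.0.6.126: descend 11000010 ; hops seen [H1,H4,H2] ; pick H2
  add 66.0.0.0/7 -> H4 at depth 7
  add 66.45.169.0/24 -> H2 at depth 24
  add 66.0.0.0/8 -> H1 at depth 8
  add 194.0.0.0/8 -> H2 at depth 8

== LOOKUPS ==
["H2","H5","H3","H4","H2","H2","H4","H3","H2"]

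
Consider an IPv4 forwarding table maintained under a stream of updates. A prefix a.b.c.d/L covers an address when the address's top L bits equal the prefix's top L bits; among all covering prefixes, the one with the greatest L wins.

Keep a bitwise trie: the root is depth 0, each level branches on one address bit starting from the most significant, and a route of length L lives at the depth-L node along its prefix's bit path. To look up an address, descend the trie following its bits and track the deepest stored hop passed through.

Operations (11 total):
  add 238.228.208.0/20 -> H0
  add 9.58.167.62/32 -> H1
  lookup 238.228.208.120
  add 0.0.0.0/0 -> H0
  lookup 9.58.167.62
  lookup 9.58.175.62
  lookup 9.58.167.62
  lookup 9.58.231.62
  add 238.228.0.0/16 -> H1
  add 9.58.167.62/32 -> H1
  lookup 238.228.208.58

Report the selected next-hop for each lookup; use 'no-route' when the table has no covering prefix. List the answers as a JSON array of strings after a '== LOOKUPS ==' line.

Trace:
  add 238.228.208.0/20 -> H0 at depth 20
  add 9.58.167.62/32 -> H1 at depth 32
  lookup 238.228.208.120: bits 11101110111001001101 walk d0:-→d1:-→d2:-→d3:-→d4:-→d5:-→d6:-→d7:-→d8:-→d9:-→d10:-→d11:-→d12:-→d13:-→d14:-→d15:-→d16:-→d17:-→d18:-→d19:-→d20:H0 -> H0
  add 0.0.0.0/0 -> H0 at depth 0
  lookup 9.58.167.62: bits 00001001001110101010011100111110 walk d0:H0→d1:-→d2:-→d3:-→d4:-→d5:-→d6:-→d7:-→d8:-→d9:-→d10:-→d11:-→d12:-→d13:-→d14:-→d15:-→d16:-→d17:-→d18:-→d19:-→d20:-→d21:-→d22:-→d23:-→d24:-→d25:-→d26:-→d27:-→d28:-→d29:-→d30:-→d31:-→d32:H1 -> H1
  lookup 9.58.175.62: bits 00001001001110101010 walk d0:H0→d1:-→d2:-→d3:-→d4:-→d5:-→d6:-→d7:-→d8:-→d9:-→d10:-→d11:-→d12:-→d13:-→d14:-→d15:-→d16:-→d17:-→d18:-→d19:-→d20:- -> H0
  lookup 9.58.167.62: bits 00001001001110101010011100111110 walk d0:H0→d1:-→d2:-→d3:-→d4:-→d5:-→d6:-→d7:-→d8:-→d9:-→d10:-→d11:-→d12:-→d13:-→d14:-→d15:-→d16:-→d17:-→d18:-→d19:-→d20:-→d21:-→d22:-→d23:-→d24:-→d25:-→d26:-→d27:-→d28:-→d29:-→d30:-→d31:-→d32:H1 -> H1
  lookup 9.58.231.62: bits 00001001001110101 walk d0:H0→d1:-→d2:-→d3:-→d4:-→d5:-→d6:-→d7:-→d8:-→d9:-→d10:-→d11:-→d12:-→d13:-→d14:-→d15:-→d16:-→d17:- -> H0
  add 238.228.0.0/16 -> H1 at depth 16
  add 9.58.167.62/32 -> H1 at depth 32
  lookup 238.228.208.58: bits 11101110111001001101 walk d0:H0→d1:-→d2:-→d3:-→d4:-→d5:-→d6:-→d7:-→d8:-→d9:-→d10:-→d11:-→d12:-→d13:-→d14:-→d15:-→d16:H1→d17:-→d18:-→d19:-→d20:H0 -> H0

== LOOKUPS ==
["H0","H1","H0","H1","H0","H0"]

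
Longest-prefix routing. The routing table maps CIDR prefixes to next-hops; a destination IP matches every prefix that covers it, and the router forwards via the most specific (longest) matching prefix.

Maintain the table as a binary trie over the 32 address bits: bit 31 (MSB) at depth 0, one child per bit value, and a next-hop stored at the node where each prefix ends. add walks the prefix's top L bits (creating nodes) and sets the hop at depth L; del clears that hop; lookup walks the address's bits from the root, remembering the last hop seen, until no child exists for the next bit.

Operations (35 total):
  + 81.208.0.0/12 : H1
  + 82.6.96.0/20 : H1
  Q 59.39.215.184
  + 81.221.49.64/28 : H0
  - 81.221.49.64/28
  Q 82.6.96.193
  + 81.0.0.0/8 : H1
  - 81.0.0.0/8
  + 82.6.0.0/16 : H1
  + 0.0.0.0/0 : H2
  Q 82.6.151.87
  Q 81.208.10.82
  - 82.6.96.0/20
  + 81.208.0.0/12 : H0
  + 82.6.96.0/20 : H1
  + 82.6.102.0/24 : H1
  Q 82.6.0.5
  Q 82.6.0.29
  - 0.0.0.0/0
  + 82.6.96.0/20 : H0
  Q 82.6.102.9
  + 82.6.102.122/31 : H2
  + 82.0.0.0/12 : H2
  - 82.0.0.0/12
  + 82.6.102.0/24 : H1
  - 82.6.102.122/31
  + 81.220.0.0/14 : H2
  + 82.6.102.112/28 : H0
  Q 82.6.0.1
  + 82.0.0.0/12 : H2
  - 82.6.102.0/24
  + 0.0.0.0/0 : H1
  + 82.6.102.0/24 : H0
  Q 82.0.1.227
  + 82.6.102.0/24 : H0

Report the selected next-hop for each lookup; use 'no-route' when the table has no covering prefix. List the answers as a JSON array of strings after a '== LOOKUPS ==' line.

Process each operation:
  + 81.208.0.0/12 (H1) depth=12
  + 82.6.96.0/20 (H1) depth=20
  Q 59.39.215.184: descend 0 ; hops seen [∅] ; pick no-route
  + 81.221.49.64/28 (H0) depth=28
  - 81.221.49.64/28 clear@28
  Q 82.6.96.193: descend 01010010000001100110 ; hops seen [H1] ; pick H1
  + 81.0.0.0/8 (H1) depth=8
  - 81.0.0.0/8 clear@8
  + 82.6.0.0/16 (H1) depth=16
  + 0.0.0.0/0 (H2) depth=0
  Q 82.6.151.87: descend 0101001000000110 ; hops seen [H2,H1] ; pick H1
  Q 81.208.10.82: descend 010100011101 ; hops seen [H2,H1] ; pick H1
  - 82.6.96.0/20 clear@20
  + 81.208.0.0/12 (H0) depth=12
  + 82.6.96.0/20 (H1) depth=20
  + 82.6.102.0/24 (H1) depth=24
  Q 82.6.0.5: descend 01010010000001100 ; hops seen [H2,H1] ; pick H1
  Q 82.6.0.29: descend 01010010000001100 ; hops seen [H2,H1] ; pick H1
  - 0.0.0.0/0 clear@0
  + 82.6.96.0/20 (H0) depth=20
  Q 82.6.102.9: descend 010100100000011001100110 ; hops seen [H1,H0,H1] ; pick H1
  + 82.6.102.122/31 (H2) depth=31
  + 82.0.0.0/12 (H2) depth=12
  - 82.0.0.0/12 clear@12
  + 82.6.102.0/24 (H1) depth=24
  - 82.6.102.122/31 clear@31
  + 81.220.0.0/14 (H2) depth=14
  + 82.6.102.112/28 (H0) depth=28
  Q 82.6.0.1: descend 01010010000001100 ; hops seen [H1] ; pick H1
  + 82.0.0.0/12 (H2) depth=12
  - 82.6.102.0/24 clear@24
  + 0.0.0.0/0 (H1) depth=0
  + 82.6.102.0/24 (H0) depth=24
  Q 82.0.1.227: descend 0101001000000 ; hops seen [H1,H2] ; pick H2
  + 82.6.102.0/24 (H0) depth=24

== LOOKUPS ==
["no-route","H1","H1","H1","H1","H1","H1","H1","H2"]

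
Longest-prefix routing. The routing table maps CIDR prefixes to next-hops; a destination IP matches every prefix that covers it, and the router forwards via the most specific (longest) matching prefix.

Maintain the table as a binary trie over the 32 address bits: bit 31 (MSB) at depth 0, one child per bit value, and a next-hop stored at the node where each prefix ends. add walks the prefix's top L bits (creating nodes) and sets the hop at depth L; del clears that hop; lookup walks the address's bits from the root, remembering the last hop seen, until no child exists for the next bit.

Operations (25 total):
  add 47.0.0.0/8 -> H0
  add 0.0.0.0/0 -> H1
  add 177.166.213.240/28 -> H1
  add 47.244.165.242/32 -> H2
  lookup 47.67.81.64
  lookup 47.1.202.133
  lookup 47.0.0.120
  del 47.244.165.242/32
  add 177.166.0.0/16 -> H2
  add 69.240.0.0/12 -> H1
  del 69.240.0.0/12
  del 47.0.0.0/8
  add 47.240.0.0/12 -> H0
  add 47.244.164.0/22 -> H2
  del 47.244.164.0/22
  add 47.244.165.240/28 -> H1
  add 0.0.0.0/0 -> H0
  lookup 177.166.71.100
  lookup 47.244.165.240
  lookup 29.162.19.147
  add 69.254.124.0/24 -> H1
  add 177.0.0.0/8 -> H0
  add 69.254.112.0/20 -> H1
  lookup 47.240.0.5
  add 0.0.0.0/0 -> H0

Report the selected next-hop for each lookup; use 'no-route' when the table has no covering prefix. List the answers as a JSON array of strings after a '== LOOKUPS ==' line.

Trace:
  add 47.0.0.0/8 -> H0 at depth 8
  add 0.0.0.0/0 -> H1 at depth 0
  add 177.166.213.240/28 -> H1 at depth 28
  add 47.244.165.242/32 -> H2 at depth 32
  lookup 47.67.81.64: bits 00101111 walk d0:H1→d1:-→d2:-→d3:-→d4:-→d5:-→d6:-→d7:-→d8:H0 -> H0
  lookup 47.1.202.133: bits 00101111 walk d0:H1→d1:-→d2:-→d3:-→d4:-→d5:-→d6:-→d7:-→d8:H0 -> H0
  lookup 47.0.0.120: bits 00101111 walk d0:H1→d1:-→d2:-→d3:-→d4:-→d5:-→d6:-→d7:-→d8:H0 -> H0
  del 47.244.165.242/32 (clear depth 32)
  add 177.166.0.0/16 -> H2 at depth 16
  add 69.240.0.0/12 -> H1 at depth 12
  del 69.240.0.0/12 (clear depth 12)
  del 47.0.0.0/8 (clear depth 8)
  add 47.240.0.0/12 -> H0 at depth 12
  add 47.244.164.0/22 -> H2 at depth 22
  del 47.244.164.0/22 (clear depth 22)
  add 47.244.165.240/28 -> H1 at depth 28
  add 0.0.0.0/0 -> H0 at depth 0
  lookup 177.166.71.100: bits 1011000110100110 walk d0:H0→d1:-→d2:-→d3:-→d4:-→d5:-→d6:-→d7:-→d8:-→d9:-→d10:-→d11:-→d12:-→d13:-→d14:-→d15:-→d16:H2 -> H2
  lookup 47.244.165.240: bits 001011111111010010100101111100 walk d0:H0→d1:-→d2:-→d3:-→d4:-→d5:-→d6:-→d7:-→d8:-→d9:-→d10:-→d11:-→d12:H0→d13:-→d14:-→d15:-→d16:-→d17:-→d18:-→d19:-→d20:-→d21:-→d22:-→d23:-→d24:-→d25:-→d26:-→d27:-→d28:H1→d29:-→d30:- -> H1
  lookup 29.162.19.147: bits 00 walk d0:H0→d1:-→d2:- -> H0
  add 69.254.124.0/24 -> H1 at depth 24
  add 177.0.0.0/8 -> H0 at depth 8
  add 69.254.112.0/20 -> H1 at depth 20
  lookup 47.240.0.5: bits 0010111111110 walk d0:H0→d1:-→d2:-→d3:-→d4:-→d5:-→d6:-→d7:-→d8:-→d9:-→d10:-→d11:-→d12:H0→d13:- -> H0
  add 0.0.0.0/0 -> H0 at depth 0

== LOOKUPS ==
["H0","H0","H0","H2","H1","H0","H0"]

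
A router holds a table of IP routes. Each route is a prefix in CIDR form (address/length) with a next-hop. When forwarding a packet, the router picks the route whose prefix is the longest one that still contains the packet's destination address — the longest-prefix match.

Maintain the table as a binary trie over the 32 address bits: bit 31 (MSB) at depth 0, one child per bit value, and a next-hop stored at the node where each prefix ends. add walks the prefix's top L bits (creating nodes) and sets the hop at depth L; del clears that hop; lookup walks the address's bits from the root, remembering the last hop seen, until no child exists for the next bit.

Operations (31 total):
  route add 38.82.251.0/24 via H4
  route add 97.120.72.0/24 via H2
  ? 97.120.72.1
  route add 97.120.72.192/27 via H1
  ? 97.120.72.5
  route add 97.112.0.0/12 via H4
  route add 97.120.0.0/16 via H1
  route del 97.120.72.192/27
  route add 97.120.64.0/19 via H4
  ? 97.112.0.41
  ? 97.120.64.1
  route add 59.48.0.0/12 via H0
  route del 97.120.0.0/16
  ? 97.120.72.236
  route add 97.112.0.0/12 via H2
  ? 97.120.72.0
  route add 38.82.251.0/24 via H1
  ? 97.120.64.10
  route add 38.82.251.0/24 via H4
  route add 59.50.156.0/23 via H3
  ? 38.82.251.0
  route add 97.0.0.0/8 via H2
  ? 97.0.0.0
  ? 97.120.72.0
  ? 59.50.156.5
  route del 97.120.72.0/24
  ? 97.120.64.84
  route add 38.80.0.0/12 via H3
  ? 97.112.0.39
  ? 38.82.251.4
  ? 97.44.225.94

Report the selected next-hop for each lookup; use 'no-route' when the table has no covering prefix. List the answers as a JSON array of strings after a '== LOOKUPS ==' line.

Trace:
  add 38.82.251.0/24 -> H4 at depth 24
  add 97.120.72.0/24 -> H2 at depth 24
  Q 97.120.72.1: descend 011000010111100001001000 ; hops seen [H2] ; pick H2
  add 97.120.72.192/27 -> H1 at depth 27
  Q 97.120.72.5: descend 011000010111100001001000 ; hops seen [H2] ; pick H2
  add 97.112.0.0/12 -> H4 at depth 12
  add 97.120.0.0/16 -> H1 at depth 16
  - 97.120.72.192/27 clear@27
  add 97.120.64.0/19 -> H4 at depth 19
  Q 97.112.0.41: descend 011000010111 ; hops seen [H4] ; pick H4
  Q 97.120.64.1: descend 01100001011110000100 ; hops seen [H4,H1,H4] ; pick H4
  add 59.48.0.0/12 -> H0 at depth 12
  - 97.120.0.0/16 clear@16
  Q 97.120.72.236: descend 01100001011110000100100011 ; hops seen [H4,H4,H2] ; pick H2
  add 97.112.0.0/12 -> H2 at depth 12
  Q 97.120.72.0: descend 011000010111100001001000 ; hops seen [H2,H4,H2] ; pick H2
  add 38.82.251.0/24 -> H1 at depth 24
  Q 97.120.64.10: descend 01100001011110000100 ; hops seen [H2,H4] ; pick H4
  add 38.82.251.0/24 -> H4 at depth 24
  add 59.50.156.0/23 -> H3 at depth 23
  Q 38.82.251.0: descend 001001100101001011111011 ; hops seen [H4] ; pick H4
  add 97.0.0.0/8 -> H2 at depth 8
  Q 97.0.0.0: descend 011000010 ; hops seen [H2] ; pick H2
  Q 97.120.72.0: descend 011000010111100001001000 ; hops seen [H2,H2,H4,H2] ; pick H2
  Q 59.50.156.5: descend 00111011001100101001110 ; hops seen [H0,H3] ; pick H3
  - 97.120.72.0/24 clear@24
  Q 97.120.64.84: descend 01100001011110000100 ; hops seen [H2,H2,H4] ; pick H4
  add 38.80.0.0/12 -> H3 at depth 12
  Q 97.112.0.39: descend 011000010111 ; hops seen [H2,H2] ; pick H2
  Q 38.82.251.4: descend 001001100101001011111011 ; hops seen [H3,H4] ; pick H4
  Q 97.44.225.94: descend 011000010 ; hops seen [H2] ; pick H2

== LOOKUPS ==
["H2","H2","H4","H4","H2","H2","H4","H4","H2","H2","H3","H4","H2","H4","H2"]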